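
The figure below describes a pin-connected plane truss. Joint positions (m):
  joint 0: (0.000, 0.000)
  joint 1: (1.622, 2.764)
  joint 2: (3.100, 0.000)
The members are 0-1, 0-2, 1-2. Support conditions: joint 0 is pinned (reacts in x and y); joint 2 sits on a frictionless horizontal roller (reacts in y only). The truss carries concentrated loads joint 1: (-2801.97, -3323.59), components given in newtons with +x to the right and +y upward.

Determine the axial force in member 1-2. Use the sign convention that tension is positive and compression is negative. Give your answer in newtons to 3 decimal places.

N=3 nodes, M=3 members, R=3 reactions → 2N=6, M+R=6
member 0 (0-1): L=3.2048, (cx,cy)=(0.5061,0.8625)
member 1 (0-2): L=3.1000, (cx,cy)=(1.0000,0.0000)
member 2 (1-2): L=3.1344, (cx,cy)=(0.4715,-0.8818)
solve A·x = −loads:
  F[0-1] = -4733.9698 N (compression)
  F[0-2] = -406.0140 N (compression)
  F[1-2] = +861.0229 N (tension)
  Rx@0 = +2801.9700 N
  Ry@0 = +4082.8745 N
  Ry@2 = -759.2845 N

861.023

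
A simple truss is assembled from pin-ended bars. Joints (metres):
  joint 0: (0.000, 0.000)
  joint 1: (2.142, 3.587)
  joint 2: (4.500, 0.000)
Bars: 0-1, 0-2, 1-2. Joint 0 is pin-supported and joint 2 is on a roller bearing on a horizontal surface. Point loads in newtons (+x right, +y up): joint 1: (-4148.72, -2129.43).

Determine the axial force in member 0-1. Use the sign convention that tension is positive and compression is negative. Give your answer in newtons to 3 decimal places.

N=3 nodes, M=3 members, R=3 reactions → 2N=6, M+R=6
member 0 (0-1): L=4.1779, (cx,cy)=(0.5127,0.8586)
member 1 (0-2): L=4.5000, (cx,cy)=(1.0000,0.0000)
member 2 (1-2): L=4.2926, (cx,cy)=(0.5493,-0.8356)
solve A·x = −loads:
  F[0-1] = -5151.3816 N (compression)
  F[0-2] = -1507.6094 N (compression)
  F[1-2] = +2744.5378 N (tension)
  Rx@0 = +4148.7200 N
  Ry@0 = +4422.8121 N
  Ry@2 = -2293.3821 N

-5151.382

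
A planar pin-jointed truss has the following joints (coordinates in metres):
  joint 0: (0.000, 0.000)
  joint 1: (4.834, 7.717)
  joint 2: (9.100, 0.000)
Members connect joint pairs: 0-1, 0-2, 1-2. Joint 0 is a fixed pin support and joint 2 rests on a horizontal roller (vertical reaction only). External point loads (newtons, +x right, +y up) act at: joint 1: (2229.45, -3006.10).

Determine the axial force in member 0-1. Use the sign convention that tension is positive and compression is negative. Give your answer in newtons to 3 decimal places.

568.037

N=3 nodes, M=3 members, R=3 reactions → 2N=6, M+R=6
member 0 (0-1): L=9.1060, (cx,cy)=(0.5309,0.8475)
member 1 (0-2): L=9.1000, (cx,cy)=(1.0000,0.0000)
member 2 (1-2): L=8.8176, (cx,cy)=(0.4838,-0.8752)
solve A·x = −loads:
  F[0-1] = +568.0371 N (tension)
  F[0-2] = +1927.9033 N (tension)
  F[1-2] = -3984.8956 N (compression)
  Rx@0 = -2229.4500 N
  Ry@0 = -481.3893 N
  Ry@2 = +3487.4893 N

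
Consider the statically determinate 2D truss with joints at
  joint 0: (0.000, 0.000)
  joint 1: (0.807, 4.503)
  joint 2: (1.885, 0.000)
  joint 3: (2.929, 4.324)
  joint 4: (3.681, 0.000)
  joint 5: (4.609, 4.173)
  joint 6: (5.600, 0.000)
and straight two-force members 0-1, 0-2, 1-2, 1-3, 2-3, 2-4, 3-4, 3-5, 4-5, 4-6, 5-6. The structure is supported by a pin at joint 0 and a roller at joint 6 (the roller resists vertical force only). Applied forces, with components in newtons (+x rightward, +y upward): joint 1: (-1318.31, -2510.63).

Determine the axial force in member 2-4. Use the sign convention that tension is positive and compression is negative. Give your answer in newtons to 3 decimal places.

-431.327

N=7 nodes, M=11 members, R=3 reactions → 2N=14, M+R=14
member 0 (0-1): L=4.5747, (cx,cy)=(0.1764,0.9843)
member 1 (0-2): L=1.8850, (cx,cy)=(1.0000,0.0000)
member 2 (1-2): L=4.6302, (cx,cy)=(0.2328,-0.9725)
member 3 (1-3): L=2.1295, (cx,cy)=(0.9965,-0.0841)
member 4 (2-3): L=4.4482, (cx,cy)=(0.2347,0.9721)
member 5 (2-4): L=1.7960, (cx,cy)=(1.0000,0.0000)
member 6 (3-4): L=4.3889, (cx,cy)=(0.1713,-0.9852)
member 7 (3-5): L=1.6868, (cx,cy)=(0.9960,-0.0895)
member 8 (4-5): L=4.2749, (cx,cy)=(0.2171,0.9762)
member 9 (4-6): L=1.9190, (cx,cy)=(1.0000,0.0000)
member 10 (5-6): L=4.2891, (cx,cy)=(0.2311,-0.9729)
solve A·x = −loads:
  F[0-1] = -3260.0165 N (compression)
  F[0-2] = -743.2319 N (compression)
  F[1-2] = +666.9959 N (tension)
  F[1-3] = +590.0318 N (tension)
  F[2-3] = -667.3063 N (compression)
  F[2-4] = -431.3274 N (compression)
  F[3-4] = +680.0236 N (tension)
  F[3-5] = +316.0805 N (tension)
  F[4-5] = -686.3335 N (compression)
  F[4-6] = -165.8228 N (compression)
  F[5-6] = +717.6824 N (tension)
  Rx@0 = +1318.3100 N
  Ry@0 = +3208.8928 N
  Ry@6 = -698.2628 N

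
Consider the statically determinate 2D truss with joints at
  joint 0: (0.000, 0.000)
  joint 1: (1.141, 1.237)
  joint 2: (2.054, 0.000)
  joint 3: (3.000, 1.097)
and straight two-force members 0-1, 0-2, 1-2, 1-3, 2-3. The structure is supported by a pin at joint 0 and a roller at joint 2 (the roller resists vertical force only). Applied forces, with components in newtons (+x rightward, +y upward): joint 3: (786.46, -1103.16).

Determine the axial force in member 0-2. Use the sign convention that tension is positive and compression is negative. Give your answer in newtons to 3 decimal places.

-69.621

N=4 nodes, M=5 members, R=3 reactions → 2N=8, M+R=8
member 0 (0-1): L=1.6829, (cx,cy)=(0.6780,0.7351)
member 1 (0-2): L=2.0540, (cx,cy)=(1.0000,0.0000)
member 2 (1-2): L=1.5374, (cx,cy)=(0.5938,-0.8046)
member 3 (1-3): L=1.8643, (cx,cy)=(0.9972,-0.0751)
member 4 (2-3): L=1.4486, (cx,cy)=(0.6531,0.7573)
solve A·x = −loads:
  F[0-1] = +1262.6406 N (tension)
  F[0-2] = -69.6212 N (compression)
  F[1-2] = -1306.2675 N (compression)
  F[1-3] = +1636.4189 N (tension)
  F[2-3] = -1294.4213 N (compression)
  Rx@0 = -786.4600 N
  Ry@0 = -928.1090 N
  Ry@2 = +2031.2690 N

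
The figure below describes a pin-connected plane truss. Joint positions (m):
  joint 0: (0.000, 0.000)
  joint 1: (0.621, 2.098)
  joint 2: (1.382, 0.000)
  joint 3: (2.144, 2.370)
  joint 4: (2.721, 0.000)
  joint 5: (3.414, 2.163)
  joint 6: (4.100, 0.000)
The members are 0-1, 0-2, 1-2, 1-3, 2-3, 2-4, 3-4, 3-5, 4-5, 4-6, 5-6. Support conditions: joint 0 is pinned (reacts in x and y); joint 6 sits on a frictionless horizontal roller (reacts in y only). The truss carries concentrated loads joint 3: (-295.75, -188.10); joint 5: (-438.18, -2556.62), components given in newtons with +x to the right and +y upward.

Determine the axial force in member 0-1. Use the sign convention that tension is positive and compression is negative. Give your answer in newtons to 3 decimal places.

-959.069

N=7 nodes, M=11 members, R=3 reactions → 2N=14, M+R=14
member 0 (0-1): L=2.1880, (cx,cy)=(0.2838,0.9589)
member 1 (0-2): L=1.3820, (cx,cy)=(1.0000,0.0000)
member 2 (1-2): L=2.2318, (cx,cy)=(0.3410,-0.9401)
member 3 (1-3): L=1.5471, (cx,cy)=(0.9844,0.1758)
member 4 (2-3): L=2.4895, (cx,cy)=(0.3061,0.9520)
member 5 (2-4): L=1.3390, (cx,cy)=(1.0000,0.0000)
member 6 (3-4): L=2.4392, (cx,cy)=(0.2366,-0.9716)
member 7 (3-5): L=1.2868, (cx,cy)=(0.9870,-0.1609)
member 8 (4-5): L=2.2713, (cx,cy)=(0.3051,0.9523)
member 9 (4-6): L=1.3790, (cx,cy)=(1.0000,0.0000)
member 10 (5-6): L=2.2692, (cx,cy)=(0.3023,-0.9532)
solve A·x = −loads:
  F[0-1] = -959.0685 N (compression)
  F[0-2] = -461.7235 N (compression)
  F[1-2] = +870.1726 N (tension)
  F[1-3] = -577.9264 N (compression)
  F[2-3] = -859.2629 N (compression)
  F[2-4] = +98.0037 N (tension)
  F[3-4] = +877.6702 N (tension)
  F[3-5] = -753.6122 N (compression)
  F[4-5] = -895.4597 N (compression)
  F[4-6] = +578.8317 N (tension)
  F[5-6] = -1914.6817 N (compression)
  Rx@0 = +733.9300 N
  Ry@0 = +919.6282 N
  Ry@6 = +1825.0918 N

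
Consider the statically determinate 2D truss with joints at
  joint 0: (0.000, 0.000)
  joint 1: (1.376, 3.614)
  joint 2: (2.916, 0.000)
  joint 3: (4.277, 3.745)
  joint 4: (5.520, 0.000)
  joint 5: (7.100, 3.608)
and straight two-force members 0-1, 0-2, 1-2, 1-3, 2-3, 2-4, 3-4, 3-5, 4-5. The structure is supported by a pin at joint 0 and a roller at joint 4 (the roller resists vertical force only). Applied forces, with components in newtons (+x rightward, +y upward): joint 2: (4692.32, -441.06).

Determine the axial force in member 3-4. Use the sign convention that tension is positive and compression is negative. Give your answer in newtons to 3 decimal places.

-245.493

N=6 nodes, M=9 members, R=3 reactions → 2N=12, M+R=12
member 0 (0-1): L=3.8671, (cx,cy)=(0.3558,0.9346)
member 1 (0-2): L=2.9160, (cx,cy)=(1.0000,0.0000)
member 2 (1-2): L=3.9284, (cx,cy)=(0.3920,-0.9200)
member 3 (1-3): L=2.9040, (cx,cy)=(0.9990,0.0451)
member 4 (2-3): L=3.9846, (cx,cy)=(0.3416,0.9399)
member 5 (2-4): L=2.6040, (cx,cy)=(1.0000,0.0000)
member 6 (3-4): L=3.9459, (cx,cy)=(0.3150,-0.9491)
member 7 (3-5): L=2.8263, (cx,cy)=(0.9988,-0.0485)
member 8 (4-5): L=3.9388, (cx,cy)=(0.4011,0.9160)
solve A·x = −loads:
  F[0-1] = -222.6361 N (compression)
  F[0-2] = +4771.5391 N (tension)
  F[1-2] = +218.0829 N (tension)
  F[1-3] = -164.8784 N (compression)
  F[2-3] = +255.8176 N (tension)
  F[2-4] = +77.3331 N (tension)
  F[3-4] = -245.4933 N (compression)
  F[3-5] = -0.0000 N (compression)
  F[4-5] = +0.0000 N (tension)
  Rx@0 = -4692.3200 N
  Ry@0 = +208.0653 N
  Ry@4 = +232.9947 N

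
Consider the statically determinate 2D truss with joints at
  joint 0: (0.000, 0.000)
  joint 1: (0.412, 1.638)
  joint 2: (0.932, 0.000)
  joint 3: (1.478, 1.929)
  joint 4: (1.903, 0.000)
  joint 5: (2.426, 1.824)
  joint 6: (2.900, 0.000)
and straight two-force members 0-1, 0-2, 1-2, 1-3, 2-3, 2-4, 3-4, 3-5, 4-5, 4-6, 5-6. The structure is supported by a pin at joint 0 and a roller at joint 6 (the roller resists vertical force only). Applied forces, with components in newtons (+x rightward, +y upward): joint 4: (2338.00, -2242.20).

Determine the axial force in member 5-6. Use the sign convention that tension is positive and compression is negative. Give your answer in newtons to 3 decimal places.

N=7 nodes, M=11 members, R=3 reactions → 2N=14, M+R=14
member 0 (0-1): L=1.6890, (cx,cy)=(0.2439,0.9698)
member 1 (0-2): L=0.9320, (cx,cy)=(1.0000,0.0000)
member 2 (1-2): L=1.7186, (cx,cy)=(0.3026,-0.9531)
member 3 (1-3): L=1.1050, (cx,cy)=(0.9647,0.2633)
member 4 (2-3): L=2.0048, (cx,cy)=(0.2723,0.9622)
member 5 (2-4): L=0.9710, (cx,cy)=(1.0000,0.0000)
member 6 (3-4): L=1.9753, (cx,cy)=(0.2152,-0.9766)
member 7 (3-5): L=0.9538, (cx,cy)=(0.9939,-0.1101)
member 8 (4-5): L=1.8975, (cx,cy)=(0.2756,0.9613)
member 9 (4-6): L=0.9970, (cx,cy)=(1.0000,0.0000)
member 10 (5-6): L=1.8846, (cx,cy)=(0.2515,-0.9679)
solve A·x = −loads:
  F[0-1] = -794.8631 N (compression)
  F[0-2] = +2531.8897 N (tension)
  F[1-2] = +693.1623 N (tension)
  F[1-3] = -418.3950 N (compression)
  F[2-3] = -686.6251 N (compression)
  F[2-4] = +2928.6276 N (tension)
  F[3-4] = +877.7463 N (tension)
  F[3-5] = -784.2511 N (compression)
  F[4-5] = +1440.8221 N (tension)
  F[4-6] = +382.3566 N (tension)
  F[5-6] = -1520.2167 N (compression)
  Rx@0 = -2338.0000 N
  Ry@0 = +770.8529 N
  Ry@6 = +1471.3471 N

-1520.217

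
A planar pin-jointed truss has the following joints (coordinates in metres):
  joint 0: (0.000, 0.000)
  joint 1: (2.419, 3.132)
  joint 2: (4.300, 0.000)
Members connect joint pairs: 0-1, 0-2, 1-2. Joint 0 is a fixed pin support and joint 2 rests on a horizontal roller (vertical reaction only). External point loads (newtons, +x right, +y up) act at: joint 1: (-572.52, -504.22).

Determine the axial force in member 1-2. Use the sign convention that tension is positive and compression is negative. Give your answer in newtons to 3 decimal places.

155.556

N=3 nodes, M=3 members, R=3 reactions → 2N=6, M+R=6
member 0 (0-1): L=3.9574, (cx,cy)=(0.6113,0.7914)
member 1 (0-2): L=4.3000, (cx,cy)=(1.0000,0.0000)
member 2 (1-2): L=3.6534, (cx,cy)=(0.5149,-0.8573)
solve A·x = −loads:
  F[0-1] = -805.5987 N (compression)
  F[0-2] = -80.0894 N (compression)
  F[1-2] = +155.5562 N (tension)
  Rx@0 = +572.5200 N
  Ry@0 = +637.5745 N
  Ry@2 = -133.3545 N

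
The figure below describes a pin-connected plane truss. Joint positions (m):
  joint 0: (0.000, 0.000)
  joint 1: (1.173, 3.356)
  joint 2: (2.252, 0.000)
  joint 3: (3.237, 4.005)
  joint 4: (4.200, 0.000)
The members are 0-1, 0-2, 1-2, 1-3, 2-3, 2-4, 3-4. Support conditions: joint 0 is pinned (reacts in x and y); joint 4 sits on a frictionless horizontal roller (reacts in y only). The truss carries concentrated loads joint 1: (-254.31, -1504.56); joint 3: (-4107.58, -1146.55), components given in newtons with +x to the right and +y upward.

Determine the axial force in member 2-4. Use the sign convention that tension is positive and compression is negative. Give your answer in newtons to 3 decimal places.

-677.157

N=5 nodes, M=7 members, R=3 reactions → 2N=10, M+R=10
member 0 (0-1): L=3.5551, (cx,cy)=(0.3299,0.9440)
member 1 (0-2): L=2.2520, (cx,cy)=(1.0000,0.0000)
member 2 (1-2): L=3.5252, (cx,cy)=(0.3061,-0.9520)
member 3 (1-3): L=2.1636, (cx,cy)=(0.9540,0.3000)
member 4 (2-3): L=4.1243, (cx,cy)=(0.2388,0.9711)
member 5 (2-4): L=1.9480, (cx,cy)=(1.0000,0.0000)
member 6 (3-4): L=4.1191, (cx,cy)=(0.2338,-0.9723)
solve A·x = −loads:
  F[0-1] = -5791.6634 N (compression)
  F[0-2] = -2450.9338 N (compression)
  F[1-2] = +3283.4277 N (tension)
  F[1-3] = -2790.1256 N (compression)
  F[2-3] = -3218.9890 N (compression)
  F[2-4] = -677.1566 N (compression)
  F[3-4] = +2896.4792 N (tension)
  Rx@0 = +4361.8900 N
  Ry@0 = +5467.3221 N
  Ry@4 = -2816.2121 N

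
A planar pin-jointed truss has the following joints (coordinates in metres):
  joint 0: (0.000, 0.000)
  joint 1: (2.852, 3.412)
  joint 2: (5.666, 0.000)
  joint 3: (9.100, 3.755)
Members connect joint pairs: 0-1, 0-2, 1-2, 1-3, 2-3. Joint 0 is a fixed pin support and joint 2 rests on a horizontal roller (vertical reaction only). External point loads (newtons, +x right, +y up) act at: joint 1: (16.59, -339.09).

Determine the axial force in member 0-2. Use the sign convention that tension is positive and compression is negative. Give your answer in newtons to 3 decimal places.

N=4 nodes, M=5 members, R=3 reactions → 2N=8, M+R=8
member 0 (0-1): L=4.4470, (cx,cy)=(0.6413,0.7673)
member 1 (0-2): L=5.6660, (cx,cy)=(1.0000,0.0000)
member 2 (1-2): L=4.4227, (cx,cy)=(0.6363,-0.7715)
member 3 (1-3): L=6.2574, (cx,cy)=(0.9985,0.0548)
member 4 (2-3): L=5.0885, (cx,cy)=(0.6749,0.7379)
solve A·x = −loads:
  F[0-1] = -206.4713 N (compression)
  F[0-2] = +149.0071 N (tension)
  F[1-2] = -234.1914 N (compression)
  F[1-3] = -0.0000 N (compression)
  F[2-3] = +0.0000 N (tension)
  Rx@0 = -16.5900 N
  Ry@0 = +158.4176 N
  Ry@2 = +180.6724 N

149.007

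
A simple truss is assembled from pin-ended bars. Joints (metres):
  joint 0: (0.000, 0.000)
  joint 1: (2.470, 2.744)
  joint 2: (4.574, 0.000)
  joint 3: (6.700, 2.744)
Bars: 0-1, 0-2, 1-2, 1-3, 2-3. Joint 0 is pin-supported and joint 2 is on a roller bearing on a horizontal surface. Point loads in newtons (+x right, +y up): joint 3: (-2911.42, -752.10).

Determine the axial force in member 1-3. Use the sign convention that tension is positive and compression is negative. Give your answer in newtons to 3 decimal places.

-2328.707

N=4 nodes, M=5 members, R=3 reactions → 2N=8, M+R=8
member 0 (0-1): L=3.6919, (cx,cy)=(0.6690,0.7432)
member 1 (0-2): L=4.5740, (cx,cy)=(1.0000,0.0000)
member 2 (1-2): L=3.4578, (cx,cy)=(0.6085,-0.7936)
member 3 (1-3): L=4.2300, (cx,cy)=(1.0000,0.0000)
member 4 (2-3): L=3.4712, (cx,cy)=(0.6125,0.7905)
solve A·x = −loads:
  F[0-1] = -1879.6351 N (compression)
  F[0-2] = -1653.8979 N (compression)
  F[1-2] = +1760.4270 N (tension)
  F[1-3] = -2328.7070 N (compression)
  F[2-3] = -951.4247 N (compression)
  Rx@0 = +2911.4200 N
  Ry@0 = +1397.0205 N
  Ry@2 = -644.9205 N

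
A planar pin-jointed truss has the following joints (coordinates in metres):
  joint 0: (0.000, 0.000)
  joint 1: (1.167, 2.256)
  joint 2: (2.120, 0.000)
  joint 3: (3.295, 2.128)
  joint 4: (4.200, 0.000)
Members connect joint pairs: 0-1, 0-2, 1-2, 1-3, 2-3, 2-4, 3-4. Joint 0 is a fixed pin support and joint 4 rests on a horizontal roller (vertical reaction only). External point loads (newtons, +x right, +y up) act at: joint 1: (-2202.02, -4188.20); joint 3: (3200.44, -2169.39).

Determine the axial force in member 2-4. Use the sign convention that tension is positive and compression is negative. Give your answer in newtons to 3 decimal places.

N=5 nodes, M=7 members, R=3 reactions → 2N=10, M+R=10
member 0 (0-1): L=2.5400, (cx,cy)=(0.4595,0.8882)
member 1 (0-2): L=2.1200, (cx,cy)=(1.0000,0.0000)
member 2 (1-2): L=2.4490, (cx,cy)=(0.3891,-0.9212)
member 3 (1-3): L=2.1318, (cx,cy)=(0.9982,-0.0600)
member 4 (2-3): L=2.4308, (cx,cy)=(0.4834,0.8754)
member 5 (2-4): L=2.0800, (cx,cy)=(1.0000,0.0000)
member 6 (3-4): L=2.3124, (cx,cy)=(0.3914,-0.9202)
solve A·x = −loads:
  F[0-1] = -3437.4805 N (compression)
  F[0-2] = +2577.7878 N (tension)
  F[1-2] = -1305.9837 N (compression)
  F[1-3] = +1132.8985 N (tension)
  F[2-3] = +1374.2588 N (tension)
  F[2-4] = +1405.3086 N (tension)
  F[3-4] = -3590.8300 N (compression)
  Rx@0 = -998.4200 N
  Ry@0 = +3053.1737 N
  Ry@4 = +3304.4163 N

1405.309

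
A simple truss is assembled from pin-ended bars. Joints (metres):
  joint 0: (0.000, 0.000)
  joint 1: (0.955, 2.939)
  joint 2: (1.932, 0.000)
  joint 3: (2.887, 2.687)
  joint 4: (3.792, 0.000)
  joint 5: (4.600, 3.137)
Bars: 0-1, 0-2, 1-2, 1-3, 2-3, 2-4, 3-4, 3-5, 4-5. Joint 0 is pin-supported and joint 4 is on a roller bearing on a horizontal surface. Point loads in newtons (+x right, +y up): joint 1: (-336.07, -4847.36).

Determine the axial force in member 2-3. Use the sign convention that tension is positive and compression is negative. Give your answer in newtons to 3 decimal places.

931.223

N=6 nodes, M=9 members, R=3 reactions → 2N=12, M+R=12
member 0 (0-1): L=3.0903, (cx,cy)=(0.3090,0.9511)
member 1 (0-2): L=1.9320, (cx,cy)=(1.0000,0.0000)
member 2 (1-2): L=3.0971, (cx,cy)=(0.3155,-0.9489)
member 3 (1-3): L=1.9484, (cx,cy)=(0.9916,-0.1293)
member 4 (2-3): L=2.8517, (cx,cy)=(0.3349,0.9423)
member 5 (2-4): L=1.8600, (cx,cy)=(1.0000,0.0000)
member 6 (3-4): L=2.8353, (cx,cy)=(0.3192,-0.9477)
member 7 (3-5): L=1.7711, (cx,cy)=(0.9672,0.2541)
member 8 (4-5): L=3.2394, (cx,cy)=(0.2494,0.9684)
solve A·x = −loads:
  F[0-1] = -4087.1046 N (compression)
  F[0-2] = +926.9878 N (tension)
  F[1-2] = -924.6631 N (compression)
  F[1-3] = -640.6817 N (compression)
  F[2-3] = +931.2230 N (tension)
  F[2-4] = +323.4411 N (tension)
  F[3-4] = -1013.3219 N (compression)
  F[3-5] = +0.0000 N (tension)
  F[4-5] = -0.0000 N (compression)
  Rx@0 = +336.0700 N
  Ry@0 = +3887.0438 N
  Ry@4 = +960.3162 N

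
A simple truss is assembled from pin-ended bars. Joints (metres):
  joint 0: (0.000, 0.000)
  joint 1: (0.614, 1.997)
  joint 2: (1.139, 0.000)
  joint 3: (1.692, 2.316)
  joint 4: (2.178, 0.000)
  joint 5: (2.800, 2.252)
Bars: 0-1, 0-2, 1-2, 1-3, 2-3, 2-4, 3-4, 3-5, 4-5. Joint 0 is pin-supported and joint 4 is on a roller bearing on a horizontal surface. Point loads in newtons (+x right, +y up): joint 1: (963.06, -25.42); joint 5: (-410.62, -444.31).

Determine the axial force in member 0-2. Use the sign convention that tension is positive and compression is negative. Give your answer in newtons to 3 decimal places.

378.082

N=6 nodes, M=9 members, R=3 reactions → 2N=12, M+R=12
member 0 (0-1): L=2.0893, (cx,cy)=(0.2939,0.9558)
member 1 (0-2): L=1.1390, (cx,cy)=(1.0000,0.0000)
member 2 (1-2): L=2.0649, (cx,cy)=(0.2543,-0.9671)
member 3 (1-3): L=1.1242, (cx,cy)=(0.9589,0.2838)
member 4 (2-3): L=2.3811, (cx,cy)=(0.2322,0.9727)
member 5 (2-4): L=1.0390, (cx,cy)=(1.0000,0.0000)
member 6 (3-4): L=2.3664, (cx,cy)=(0.2054,-0.9787)
member 7 (3-5): L=1.1098, (cx,cy)=(0.9983,-0.0577)
member 8 (4-5): L=2.3363, (cx,cy)=(0.2662,0.9639)
solve A·x = −loads:
  F[0-1] = +593.2873 N (tension)
  F[0-2] = +378.0823 N (tension)
  F[1-2] = -792.3244 N (compression)
  F[1-3] = -612.4225 N (compression)
  F[2-3] = +787.8278 N (tension)
  F[2-4] = -6.3391 N (compression)
  F[3-4] = -588.6882 N (compression)
  F[3-5] = -283.8534 N (compression)
  F[4-5] = -477.9273 N (compression)
  Rx@0 = -552.4400 N
  Ry@0 = -567.0884 N
  Ry@4 = +1036.8184 N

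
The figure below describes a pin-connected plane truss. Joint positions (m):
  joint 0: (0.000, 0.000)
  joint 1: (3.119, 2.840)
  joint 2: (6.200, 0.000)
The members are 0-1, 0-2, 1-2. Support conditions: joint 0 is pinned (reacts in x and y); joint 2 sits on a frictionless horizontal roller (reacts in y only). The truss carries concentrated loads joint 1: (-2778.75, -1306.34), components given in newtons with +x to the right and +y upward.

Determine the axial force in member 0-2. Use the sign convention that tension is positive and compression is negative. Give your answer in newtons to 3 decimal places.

-667.919

N=3 nodes, M=3 members, R=3 reactions → 2N=6, M+R=6
member 0 (0-1): L=4.2183, (cx,cy)=(0.7394,0.6733)
member 1 (0-2): L=6.2000, (cx,cy)=(1.0000,0.0000)
member 2 (1-2): L=4.1902, (cx,cy)=(0.7353,-0.6778)
solve A·x = −loads:
  F[0-1] = -2854.7755 N (compression)
  F[0-2] = -667.9190 N (compression)
  F[1-2] = +908.3885 N (tension)
  Rx@0 = +2778.7500 N
  Ry@0 = +1922.0135 N
  Ry@2 = -615.6735 N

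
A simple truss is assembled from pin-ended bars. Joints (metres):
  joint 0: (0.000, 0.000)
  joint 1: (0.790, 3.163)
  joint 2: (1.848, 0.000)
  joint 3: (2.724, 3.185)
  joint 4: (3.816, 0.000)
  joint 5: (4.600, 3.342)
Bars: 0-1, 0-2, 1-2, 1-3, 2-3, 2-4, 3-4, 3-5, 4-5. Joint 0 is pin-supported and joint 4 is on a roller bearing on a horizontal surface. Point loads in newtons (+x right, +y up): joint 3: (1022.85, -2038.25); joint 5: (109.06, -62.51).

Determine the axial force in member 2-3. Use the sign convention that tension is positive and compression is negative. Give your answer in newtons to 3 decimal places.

390.263

N=6 nodes, M=9 members, R=3 reactions → 2N=12, M+R=12
member 0 (0-1): L=3.2602, (cx,cy)=(0.2423,0.9702)
member 1 (0-2): L=1.8480, (cx,cy)=(1.0000,0.0000)
member 2 (1-2): L=3.3353, (cx,cy)=(0.3172,-0.9484)
member 3 (1-3): L=1.9341, (cx,cy)=(0.9999,0.0114)
member 4 (2-3): L=3.3033, (cx,cy)=(0.2652,0.9642)
member 5 (2-4): L=1.9680, (cx,cy)=(1.0000,0.0000)
member 6 (3-4): L=3.3670, (cx,cy)=(0.3243,-0.9459)
member 7 (3-5): L=1.8826, (cx,cy)=(0.9965,0.0834)
member 8 (4-5): L=3.4327, (cx,cy)=(0.2284,0.9736)
solve A·x = −loads:
  F[0-1] = +390.4347 N (tension)
  F[0-2] = +1037.3002 N (tension)
  F[1-2] = -396.7830 N (compression)
  F[1-3] = +220.4904 N (tension)
  F[2-3] = +390.2635 N (tension)
  F[2-4] = +807.9393 N (tension)
  F[3-4] = -2544.0002 N (compression)
  F[3-5] = +126.6431 N (tension)
  F[4-5] = -75.0554 N (compression)
  Rx@0 = -1131.9100 N
  Ry@0 = -378.7984 N
  Ry@4 = +2479.5584 N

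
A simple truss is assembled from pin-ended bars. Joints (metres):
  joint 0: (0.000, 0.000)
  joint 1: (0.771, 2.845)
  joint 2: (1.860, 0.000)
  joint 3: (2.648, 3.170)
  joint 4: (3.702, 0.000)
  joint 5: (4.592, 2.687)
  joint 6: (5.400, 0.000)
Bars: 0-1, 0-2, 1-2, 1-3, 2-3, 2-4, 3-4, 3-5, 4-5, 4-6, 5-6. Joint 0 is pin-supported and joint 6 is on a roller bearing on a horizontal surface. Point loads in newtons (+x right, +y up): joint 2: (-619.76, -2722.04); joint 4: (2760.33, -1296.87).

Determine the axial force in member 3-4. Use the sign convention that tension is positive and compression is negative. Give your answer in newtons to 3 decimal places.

N=7 nodes, M=11 members, R=3 reactions → 2N=14, M+R=14
member 0 (0-1): L=2.9476, (cx,cy)=(0.2616,0.9652)
member 1 (0-2): L=1.8600, (cx,cy)=(1.0000,0.0000)
member 2 (1-2): L=3.0463, (cx,cy)=(0.3575,-0.9339)
member 3 (1-3): L=1.9049, (cx,cy)=(0.9853,0.1706)
member 4 (2-3): L=3.2665, (cx,cy)=(0.2412,0.9705)
member 5 (2-4): L=1.8420, (cx,cy)=(1.0000,0.0000)
member 6 (3-4): L=3.3406, (cx,cy)=(0.3155,-0.9489)
member 7 (3-5): L=2.0031, (cx,cy)=(0.9705,-0.2411)
member 8 (4-5): L=2.8306, (cx,cy)=(0.3144,0.9493)
member 9 (4-6): L=1.6980, (cx,cy)=(1.0000,0.0000)
member 10 (5-6): L=2.8059, (cx,cy)=(0.2880,-0.9576)
solve A·x = −loads:
  F[0-1] = -2271.3171 N (compression)
  F[0-2] = +2734.6714 N (tension)
  F[1-2] = +2098.1499 N (tension)
  F[1-3] = -1364.1543 N (compression)
  F[2-3] = +785.7427 N (tension)
  F[2-4] = +3914.9323 N (tension)
  F[3-4] = -279.0583 N (compression)
  F[3-5] = -1098.9836 N (compression)
  F[4-5] = +1645.1112 N (tension)
  F[4-6] = +549.2920 N (tension)
  F[5-6] = -1907.4689 N (compression)
  Rx@0 = -2140.5700 N
  Ry@0 = +2192.2420 N
  Ry@6 = +1826.6680 N

-279.058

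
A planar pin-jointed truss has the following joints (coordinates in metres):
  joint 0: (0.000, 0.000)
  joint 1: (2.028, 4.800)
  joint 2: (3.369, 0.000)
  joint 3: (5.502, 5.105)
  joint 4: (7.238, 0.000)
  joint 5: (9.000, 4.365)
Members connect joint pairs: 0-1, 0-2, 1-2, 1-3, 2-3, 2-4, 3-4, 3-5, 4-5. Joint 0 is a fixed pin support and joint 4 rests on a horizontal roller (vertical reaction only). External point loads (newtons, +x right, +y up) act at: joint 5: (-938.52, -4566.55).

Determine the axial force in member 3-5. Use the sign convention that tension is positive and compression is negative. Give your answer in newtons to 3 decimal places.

852.099

N=6 nodes, M=9 members, R=3 reactions → 2N=12, M+R=12
member 0 (0-1): L=5.2108, (cx,cy)=(0.3892,0.9212)
member 1 (0-2): L=3.3690, (cx,cy)=(1.0000,0.0000)
member 2 (1-2): L=4.9838, (cx,cy)=(0.2691,-0.9631)
member 3 (1-3): L=3.4874, (cx,cy)=(0.9962,0.0875)
member 4 (2-3): L=5.5327, (cx,cy)=(0.3855,0.9227)
member 5 (2-4): L=3.8690, (cx,cy)=(1.0000,0.0000)
member 6 (3-4): L=5.3921, (cx,cy)=(0.3220,-0.9468)
member 7 (3-5): L=3.5754, (cx,cy)=(0.9783,-0.2070)
member 8 (4-5): L=4.7072, (cx,cy)=(0.3743,0.9273)
solve A·x = −loads:
  F[0-1] = +592.3833 N (tension)
  F[0-2] = -1169.0692 N (compression)
  F[1-2] = -532.4966 N (compression)
  F[1-3] = +375.2669 N (tension)
  F[2-3] = +555.8253 N (tension)
  F[2-4] = -1526.6343 N (compression)
  F[3-4] = -762.6429 N (compression)
  F[3-5] = +852.0992 N (tension)
  F[4-5] = -4734.3816 N (compression)
  Rx@0 = +938.5200 N
  Ry@0 = -545.6785 N
  Ry@4 = +5112.2285 N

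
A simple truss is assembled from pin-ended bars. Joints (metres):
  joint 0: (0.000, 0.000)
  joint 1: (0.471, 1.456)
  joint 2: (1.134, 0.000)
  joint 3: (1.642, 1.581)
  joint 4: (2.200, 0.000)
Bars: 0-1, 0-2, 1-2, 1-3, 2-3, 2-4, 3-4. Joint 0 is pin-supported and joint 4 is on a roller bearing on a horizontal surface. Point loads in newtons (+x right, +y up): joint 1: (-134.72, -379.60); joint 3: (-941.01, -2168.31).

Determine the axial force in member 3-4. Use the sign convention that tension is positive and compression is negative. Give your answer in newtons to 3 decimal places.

N=5 nodes, M=7 members, R=3 reactions → 2N=10, M+R=10
member 0 (0-1): L=1.5303, (cx,cy)=(0.3078,0.9515)
member 1 (0-2): L=1.1340, (cx,cy)=(1.0000,0.0000)
member 2 (1-2): L=1.5998, (cx,cy)=(0.4144,-0.9101)
member 3 (1-3): L=1.1777, (cx,cy)=(0.9944,0.1061)
member 4 (2-3): L=1.6606, (cx,cy)=(0.3059,0.9521)
member 5 (2-4): L=1.0660, (cx,cy)=(1.0000,0.0000)
member 6 (3-4): L=1.6766, (cx,cy)=(0.3328,-0.9430)
solve A·x = −loads:
  F[0-1] = -1696.0300 N (compression)
  F[0-2] = -553.7166 N (compression)
  F[1-2] = +1249.8415 N (tension)
  F[1-3] = -910.3895 N (compression)
  F[2-3] = -1194.7418 N (compression)
  F[2-4] = +329.7221 N (tension)
  F[3-4] = -990.6915 N (compression)
  Rx@0 = +1075.7300 N
  Ry@0 = +1613.6975 N
  Ry@4 = +934.2125 N

-990.691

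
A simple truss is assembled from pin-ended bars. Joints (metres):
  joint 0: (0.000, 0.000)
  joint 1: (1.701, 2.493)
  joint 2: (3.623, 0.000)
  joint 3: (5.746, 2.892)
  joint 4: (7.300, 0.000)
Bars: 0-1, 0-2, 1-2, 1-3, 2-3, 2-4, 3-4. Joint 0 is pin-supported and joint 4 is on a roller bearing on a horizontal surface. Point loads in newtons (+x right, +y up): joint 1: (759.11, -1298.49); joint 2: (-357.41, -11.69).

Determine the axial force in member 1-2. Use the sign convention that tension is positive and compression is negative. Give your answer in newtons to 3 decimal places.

N=5 nodes, M=7 members, R=3 reactions → 2N=10, M+R=10
member 0 (0-1): L=3.0180, (cx,cy)=(0.5636,0.8260)
member 1 (0-2): L=3.6230, (cx,cy)=(1.0000,0.0000)
member 2 (1-2): L=3.1479, (cx,cy)=(0.6106,-0.7920)
member 3 (1-3): L=4.0646, (cx,cy)=(0.9952,0.0982)
member 4 (2-3): L=3.5876, (cx,cy)=(0.5918,0.8061)
member 5 (2-4): L=3.6770, (cx,cy)=(1.0000,0.0000)
member 6 (3-4): L=3.2831, (cx,cy)=(0.4733,-0.8809)
solve A·x = −loads:
  F[0-1] = -898.9550 N (compression)
  F[0-2] = +908.3640 N (tension)
  F[1-2] = -798.8548 N (compression)
  F[1-3] = -781.7929 N (compression)
  F[2-3] = +799.3337 N (tension)
  F[2-4] = +305.0015 N (tension)
  F[3-4] = -644.3647 N (compression)
  Rx@0 = -401.7000 N
  Ry@0 = +742.5710 N
  Ry@4 = +567.6090 N

-798.855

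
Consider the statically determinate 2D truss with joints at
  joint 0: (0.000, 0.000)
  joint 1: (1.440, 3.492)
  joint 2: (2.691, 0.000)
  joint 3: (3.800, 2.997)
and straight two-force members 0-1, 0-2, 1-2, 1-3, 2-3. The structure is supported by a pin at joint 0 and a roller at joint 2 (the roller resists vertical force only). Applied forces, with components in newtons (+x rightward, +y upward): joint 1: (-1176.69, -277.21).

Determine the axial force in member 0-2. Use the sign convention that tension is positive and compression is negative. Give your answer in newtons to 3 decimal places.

N=4 nodes, M=5 members, R=3 reactions → 2N=8, M+R=8
member 0 (0-1): L=3.7773, (cx,cy)=(0.3812,0.9245)
member 1 (0-2): L=2.6910, (cx,cy)=(1.0000,0.0000)
member 2 (1-2): L=3.7093, (cx,cy)=(0.3373,-0.9414)
member 3 (1-3): L=2.4114, (cx,cy)=(0.9787,-0.2053)
member 4 (2-3): L=3.1956, (cx,cy)=(0.3470,0.9379)
solve A·x = −loads:
  F[0-1] = -1791.0732 N (compression)
  F[0-2] = -493.8808 N (compression)
  F[1-2] = +1464.3984 N (tension)
  F[1-3] = -0.0000 N (compression)
  F[2-3] = +0.0000 N (tension)
  Rx@0 = +1176.6900 N
  Ry@0 = +1655.8124 N
  Ry@2 = -1378.6024 N

-493.881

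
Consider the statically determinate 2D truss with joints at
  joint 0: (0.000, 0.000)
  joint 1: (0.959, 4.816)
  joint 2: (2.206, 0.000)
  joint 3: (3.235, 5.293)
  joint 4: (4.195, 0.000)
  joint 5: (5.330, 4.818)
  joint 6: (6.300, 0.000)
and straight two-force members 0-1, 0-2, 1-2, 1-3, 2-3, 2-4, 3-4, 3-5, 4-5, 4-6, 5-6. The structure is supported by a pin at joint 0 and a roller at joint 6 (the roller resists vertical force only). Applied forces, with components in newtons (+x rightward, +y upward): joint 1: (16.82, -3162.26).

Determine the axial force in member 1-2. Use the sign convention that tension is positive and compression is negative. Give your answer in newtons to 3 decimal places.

N=7 nodes, M=11 members, R=3 reactions → 2N=14, M+R=14
member 0 (0-1): L=4.9106, (cx,cy)=(0.1953,0.9807)
member 1 (0-2): L=2.2060, (cx,cy)=(1.0000,0.0000)
member 2 (1-2): L=4.9748, (cx,cy)=(0.2507,-0.9681)
member 3 (1-3): L=2.3254, (cx,cy)=(0.9787,0.2051)
member 4 (2-3): L=5.3921, (cx,cy)=(0.1908,0.9816)
member 5 (2-4): L=1.9890, (cx,cy)=(1.0000,0.0000)
member 6 (3-4): L=5.3794, (cx,cy)=(0.1785,-0.9839)
member 7 (3-5): L=2.1482, (cx,cy)=(0.9752,-0.2211)
member 8 (4-5): L=4.9499, (cx,cy)=(0.2293,0.9734)
member 9 (4-6): L=2.1050, (cx,cy)=(1.0000,0.0000)
member 10 (5-6): L=4.9147, (cx,cy)=(0.1974,-0.9803)
solve A·x = −loads:
  F[0-1] = -2720.4180 N (compression)
  F[0-2] = +548.1004 N (tension)
  F[1-2] = -596.7954 N (compression)
  F[1-3] = -407.1641 N (compression)
  F[2-3] = +588.5589 N (tension)
  F[2-4] = +286.1888 N (tension)
  F[3-4] = -455.0540 N (compression)
  F[3-5] = -210.1824 N (compression)
  F[4-5] = +460.0054 N (tension)
  F[4-6] = +99.5013 N (tension)
  F[5-6] = -504.1409 N (compression)
  Rx@0 = -16.8200 N
  Ry@0 = +2668.0358 N
  Ry@6 = +494.2242 N

-596.795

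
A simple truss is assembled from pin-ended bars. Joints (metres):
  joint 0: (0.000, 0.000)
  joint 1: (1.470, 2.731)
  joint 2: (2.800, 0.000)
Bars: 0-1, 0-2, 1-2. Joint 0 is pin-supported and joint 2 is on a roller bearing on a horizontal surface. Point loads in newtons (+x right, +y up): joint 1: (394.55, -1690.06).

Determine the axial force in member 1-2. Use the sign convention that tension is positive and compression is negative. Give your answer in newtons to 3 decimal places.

-1414.943

N=3 nodes, M=3 members, R=3 reactions → 2N=6, M+R=6
member 0 (0-1): L=3.1015, (cx,cy)=(0.4740,0.8805)
member 1 (0-2): L=2.8000, (cx,cy)=(1.0000,0.0000)
member 2 (1-2): L=3.0376, (cx,cy)=(0.4378,-0.8991)
solve A·x = −loads:
  F[0-1] = -474.6515 N (compression)
  F[0-2] = +619.5183 N (tension)
  F[1-2] = -1414.9429 N (compression)
  Rx@0 = -394.5500 N
  Ry@0 = +417.9513 N
  Ry@2 = +1272.1087 N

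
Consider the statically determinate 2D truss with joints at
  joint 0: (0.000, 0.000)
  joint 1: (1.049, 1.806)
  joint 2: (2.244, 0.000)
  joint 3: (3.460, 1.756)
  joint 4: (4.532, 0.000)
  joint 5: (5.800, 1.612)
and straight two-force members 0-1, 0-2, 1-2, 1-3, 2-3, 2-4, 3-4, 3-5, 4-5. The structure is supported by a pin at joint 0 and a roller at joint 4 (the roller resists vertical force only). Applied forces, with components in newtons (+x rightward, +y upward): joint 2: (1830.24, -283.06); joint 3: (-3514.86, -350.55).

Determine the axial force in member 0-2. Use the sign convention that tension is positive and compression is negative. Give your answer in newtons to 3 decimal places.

-762.409

N=6 nodes, M=9 members, R=3 reactions → 2N=12, M+R=12
member 0 (0-1): L=2.0885, (cx,cy)=(0.5023,0.8647)
member 1 (0-2): L=2.2440, (cx,cy)=(1.0000,0.0000)
member 2 (1-2): L=2.1656, (cx,cy)=(0.5518,-0.8340)
member 3 (1-3): L=2.4115, (cx,cy)=(0.9998,-0.0207)
member 4 (2-3): L=2.1359, (cx,cy)=(0.5693,0.8221)
member 5 (2-4): L=2.2880, (cx,cy)=(1.0000,0.0000)
member 6 (3-4): L=2.0574, (cx,cy)=(0.5211,-0.8535)
member 7 (3-5): L=2.3444, (cx,cy)=(0.9981,-0.0614)
member 8 (4-5): L=2.0509, (cx,cy)=(0.6183,0.7860)
solve A·x = −loads:
  F[0-1] = -1836.1135 N (compression)
  F[0-2] = -762.4089 N (compression)
  F[1-2] = +1953.5584 N (tension)
  F[1-3] = -2000.6531 N (compression)
  F[2-3] = -1637.3869 N (compression)
  F[2-4] = -582.4605 N (compression)
  F[3-4] = +1117.8448 N (tension)
  F[3-5] = +0.0000 N (tension)
  F[4-5] = -0.0000 N (compression)
  Rx@0 = +1684.6200 N
  Ry@0 = +1587.7151 N
  Ry@4 = -954.1051 N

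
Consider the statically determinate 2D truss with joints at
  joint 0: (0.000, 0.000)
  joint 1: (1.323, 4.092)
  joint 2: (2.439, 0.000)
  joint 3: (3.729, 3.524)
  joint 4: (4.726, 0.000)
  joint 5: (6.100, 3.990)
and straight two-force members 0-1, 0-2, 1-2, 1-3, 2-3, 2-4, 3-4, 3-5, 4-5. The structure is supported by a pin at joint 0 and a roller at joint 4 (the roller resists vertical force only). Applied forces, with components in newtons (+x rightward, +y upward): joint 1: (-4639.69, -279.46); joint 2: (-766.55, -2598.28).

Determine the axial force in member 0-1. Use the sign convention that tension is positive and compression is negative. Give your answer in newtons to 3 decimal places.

N=6 nodes, M=9 members, R=3 reactions → 2N=12, M+R=12
member 0 (0-1): L=4.3006, (cx,cy)=(0.3076,0.9515)
member 1 (0-2): L=2.4390, (cx,cy)=(1.0000,0.0000)
member 2 (1-2): L=4.2415, (cx,cy)=(0.2631,-0.9648)
member 3 (1-3): L=2.4721, (cx,cy)=(0.9732,-0.2298)
member 4 (2-3): L=3.7527, (cx,cy)=(0.3438,0.9391)
member 5 (2-4): L=2.2870, (cx,cy)=(1.0000,0.0000)
member 6 (3-4): L=3.6623, (cx,cy)=(0.2722,-0.9622)
member 7 (3-5): L=2.4164, (cx,cy)=(0.9812,0.1929)
member 8 (4-5): L=4.2199, (cx,cy)=(0.3256,0.9455)
solve A·x = −loads:
  F[0-1] = -5754.9410 N (compression)
  F[0-2] = -3635.8213 N (compression)
  F[1-2] = +5006.4093 N (tension)
  F[1-3] = +1594.6596 N (tension)
  F[2-3] = -2376.5497 N (compression)
  F[2-4] = -735.0506 N (compression)
  F[3-4] = +2700.0906 N (tension)
  F[3-5] = +0.0000 N (tension)
  F[4-5] = -0.0000 N (compression)
  Rx@0 = +5406.2400 N
  Ry@0 = +5475.8528 N
  Ry@4 = -2598.1128 N

-5754.941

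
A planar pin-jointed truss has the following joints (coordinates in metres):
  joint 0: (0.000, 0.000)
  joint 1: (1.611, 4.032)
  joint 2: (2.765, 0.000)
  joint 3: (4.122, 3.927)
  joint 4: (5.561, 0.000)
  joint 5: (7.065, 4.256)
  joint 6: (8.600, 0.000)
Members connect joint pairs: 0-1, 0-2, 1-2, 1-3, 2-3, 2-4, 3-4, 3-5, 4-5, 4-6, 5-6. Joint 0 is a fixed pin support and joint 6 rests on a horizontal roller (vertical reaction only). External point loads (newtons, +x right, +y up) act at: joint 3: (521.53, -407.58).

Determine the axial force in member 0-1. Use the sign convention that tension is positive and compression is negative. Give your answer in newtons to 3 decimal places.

N=7 nodes, M=11 members, R=3 reactions → 2N=14, M+R=14
member 0 (0-1): L=4.3419, (cx,cy)=(0.3710,0.9286)
member 1 (0-2): L=2.7650, (cx,cy)=(1.0000,0.0000)
member 2 (1-2): L=4.1939, (cx,cy)=(0.2752,-0.9614)
member 3 (1-3): L=2.5132, (cx,cy)=(0.9991,-0.0418)
member 4 (2-3): L=4.1548, (cx,cy)=(0.3266,0.9452)
member 5 (2-4): L=2.7960, (cx,cy)=(1.0000,0.0000)
member 6 (3-4): L=4.1823, (cx,cy)=(0.3441,-0.9389)
member 7 (3-5): L=2.9613, (cx,cy)=(0.9938,0.1111)
member 8 (4-5): L=4.5139, (cx,cy)=(0.3332,0.9429)
member 9 (4-6): L=3.0390, (cx,cy)=(1.0000,0.0000)
member 10 (5-6): L=4.5244, (cx,cy)=(0.3393,-0.9407)
solve A·x = −loads:
  F[0-1] = +27.9115 N (tension)
  F[0-2] = +511.1739 N (tension)
  F[1-2] = -27.7424 N (compression)
  F[1-3] = +18.0055 N (tension)
  F[2-3] = +28.2190 N (tension)
  F[2-4] = +494.3238 N (tension)
  F[3-4] = -500.0567 N (compression)
  F[3-5] = -324.2793 N (compression)
  F[4-5] = +497.9811 N (tension)
  F[4-6] = +156.3490 N (tension)
  F[5-6] = -460.8325 N (compression)
  Rx@0 = -521.5300 N
  Ry@0 = -25.9192 N
  Ry@6 = +433.4992 N

27.912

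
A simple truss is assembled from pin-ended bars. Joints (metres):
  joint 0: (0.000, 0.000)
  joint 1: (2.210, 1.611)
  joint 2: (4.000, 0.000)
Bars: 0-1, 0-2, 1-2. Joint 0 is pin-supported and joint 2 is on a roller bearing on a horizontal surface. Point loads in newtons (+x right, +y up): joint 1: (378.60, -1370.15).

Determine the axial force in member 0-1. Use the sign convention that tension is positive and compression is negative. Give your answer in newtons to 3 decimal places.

-782.024

N=3 nodes, M=3 members, R=3 reactions → 2N=6, M+R=6
member 0 (0-1): L=2.7349, (cx,cy)=(0.8081,0.5891)
member 1 (0-2): L=4.0000, (cx,cy)=(1.0000,0.0000)
member 2 (1-2): L=2.4082, (cx,cy)=(0.7433,-0.6690)
solve A·x = −loads:
  F[0-1] = -782.0236 N (compression)
  F[0-2] = +1010.5434 N (tension)
  F[1-2] = -1359.5470 N (compression)
  Rx@0 = -378.6000 N
  Ry@0 = +460.6610 N
  Ry@2 = +909.4890 N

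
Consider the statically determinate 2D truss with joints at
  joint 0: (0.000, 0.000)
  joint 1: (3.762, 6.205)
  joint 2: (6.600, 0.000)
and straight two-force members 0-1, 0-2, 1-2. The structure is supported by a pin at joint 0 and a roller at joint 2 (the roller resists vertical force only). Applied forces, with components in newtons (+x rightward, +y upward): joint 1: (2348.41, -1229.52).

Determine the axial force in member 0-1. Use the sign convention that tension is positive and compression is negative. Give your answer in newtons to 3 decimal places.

N=3 nodes, M=3 members, R=3 reactions → 2N=6, M+R=6
member 0 (0-1): L=7.2564, (cx,cy)=(0.5184,0.8551)
member 1 (0-2): L=6.6000, (cx,cy)=(1.0000,0.0000)
member 2 (1-2): L=6.8232, (cx,cy)=(0.4159,-0.9094)
solve A·x = −loads:
  F[0-1] = +1963.6800 N (tension)
  F[0-2] = +1330.3554 N (tension)
  F[1-2] = -3198.4855 N (compression)
  Rx@0 = -2348.4100 N
  Ry@0 = -1679.1676 N
  Ry@2 = +2908.6876 N

1963.680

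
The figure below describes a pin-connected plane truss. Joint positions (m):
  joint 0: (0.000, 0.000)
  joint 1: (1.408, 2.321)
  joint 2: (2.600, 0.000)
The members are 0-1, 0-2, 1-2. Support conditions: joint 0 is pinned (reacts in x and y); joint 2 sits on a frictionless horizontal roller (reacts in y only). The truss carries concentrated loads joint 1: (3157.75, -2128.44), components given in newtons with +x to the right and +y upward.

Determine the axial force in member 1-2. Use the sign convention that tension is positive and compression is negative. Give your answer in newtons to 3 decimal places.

N=3 nodes, M=3 members, R=3 reactions → 2N=6, M+R=6
member 0 (0-1): L=2.7147, (cx,cy)=(0.5187,0.8550)
member 1 (0-2): L=2.6000, (cx,cy)=(1.0000,0.0000)
member 2 (1-2): L=2.6092, (cx,cy)=(0.4568,-0.8895)
solve A·x = −loads:
  F[0-1] = +2155.7126 N (tension)
  F[0-2] = +2039.6662 N (tension)
  F[1-2] = -4464.6723 N (compression)
  Rx@0 = -3157.7500 N
  Ry@0 = -1843.0913 N
  Ry@2 = +3971.5313 N

-4464.672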